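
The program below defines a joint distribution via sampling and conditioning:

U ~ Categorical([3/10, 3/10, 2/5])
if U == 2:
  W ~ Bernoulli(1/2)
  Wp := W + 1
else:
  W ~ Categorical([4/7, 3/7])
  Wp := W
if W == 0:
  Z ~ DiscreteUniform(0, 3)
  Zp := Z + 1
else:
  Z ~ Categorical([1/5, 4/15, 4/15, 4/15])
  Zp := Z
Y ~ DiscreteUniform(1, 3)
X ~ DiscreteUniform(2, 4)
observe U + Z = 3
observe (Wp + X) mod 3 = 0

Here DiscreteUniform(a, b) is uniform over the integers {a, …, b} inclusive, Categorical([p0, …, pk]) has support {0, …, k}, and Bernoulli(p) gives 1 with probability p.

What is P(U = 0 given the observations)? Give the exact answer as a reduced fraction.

P(U = 0 | obs) = 162/541

Enumerate traces; 18 have nonzero weight after conditioning:
  (U=0, W=0, Z=3, Y=1, X=3) weight 1/210
  (U=0, W=0, Z=3, Y=2, X=3) weight 1/210
  (U=0, W=0, Z=3, Y=3, X=3) weight 1/210
  (U=0, W=1, Z=3, Y=1, X=2) weight 2/525
  (U=0, W=1, Z=3, Y=2, X=2) weight 2/525
  (U=0, W=1, Z=3, Y=3, X=2) weight 2/525
  (U=1, W=0, Z=2, Y=1, X=3) weight 1/210
  (U=1, W=0, Z=2, Y=2, X=3) weight 1/210
  (U=2, W=0, Z=1, Y=1, X=2) weight 1/180
  … 9 more
Group by U:
  weight(U=0) = 9/350
  weight(U=1) = 9/350
  weight(U=2) = 31/900
Total weight = 9/350 + 9/350 + 31/900 = 541/6300
P(U=0 | obs) = 9/350 / 541/6300 = 162/541
P(U=1 | obs) = 9/350 / 541/6300 = 162/541
P(U=2 | obs) = 31/900 / 541/6300 = 217/541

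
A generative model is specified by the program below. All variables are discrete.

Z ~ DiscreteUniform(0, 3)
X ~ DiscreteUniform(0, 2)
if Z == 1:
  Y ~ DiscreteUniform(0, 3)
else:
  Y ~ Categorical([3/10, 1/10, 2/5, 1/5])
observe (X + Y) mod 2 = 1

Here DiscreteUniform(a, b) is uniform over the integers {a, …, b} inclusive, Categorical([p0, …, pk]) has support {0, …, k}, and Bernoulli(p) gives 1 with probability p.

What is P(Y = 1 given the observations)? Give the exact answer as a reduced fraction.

P(Y = 1 | obs) = 11/54

Enumerate traces; 24 have nonzero weight after conditioning:
  (Z=0, X=0, Y=1) weight 1/120
  (Z=0, X=0, Y=3) weight 1/60
  (Z=0, X=1, Y=0) weight 1/40
  (Z=0, X=1, Y=2) weight 1/30
  (Z=0, X=2, Y=1) weight 1/120
  (Z=0, X=2, Y=3) weight 1/60
  (Z=1, X=0, Y=1) weight 1/48
  (Z=1, X=0, Y=3) weight 1/48
  … 16 more
Group by Y:
  weight(Y=0) = 23/240
  weight(Y=1) = 11/120
  weight(Y=2) = 29/240
  weight(Y=3) = 17/120
Total weight = 23/240 + 11/120 + 29/240 + 17/120 = 9/20
P(Y=0 | obs) = 23/240 / 9/20 = 23/108
P(Y=1 | obs) = 11/120 / 9/20 = 11/54
P(Y=2 | obs) = 29/240 / 9/20 = 29/108
P(Y=3 | obs) = 17/120 / 9/20 = 17/54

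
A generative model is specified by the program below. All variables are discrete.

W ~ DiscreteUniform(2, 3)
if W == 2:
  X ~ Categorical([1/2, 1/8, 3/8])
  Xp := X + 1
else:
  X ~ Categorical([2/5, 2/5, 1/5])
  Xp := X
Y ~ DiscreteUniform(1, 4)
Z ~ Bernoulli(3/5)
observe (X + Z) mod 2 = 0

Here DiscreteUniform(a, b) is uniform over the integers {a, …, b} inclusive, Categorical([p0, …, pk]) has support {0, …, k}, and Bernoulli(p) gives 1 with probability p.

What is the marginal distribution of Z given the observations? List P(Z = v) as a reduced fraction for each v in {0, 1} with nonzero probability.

P(Z=0) = 118/181, P(Z=1) = 63/181

Enumerate traces; 24 have nonzero weight after conditioning:
  (W=2, X=0, Y=1, Z=0) weight 1/40
  (W=2, X=0, Y=2, Z=0) weight 1/40
  (W=2, X=0, Y=3, Z=0) weight 1/40
  (W=2, X=0, Y=4, Z=0) weight 1/40
  (W=2, X=1, Y=1, Z=1) weight 3/320
  (W=2, X=1, Y=2, Z=1) weight 3/320
  (W=2, X=1, Y=3, Z=1) weight 3/320
  (W=2, X=1, Y=4, Z=1) weight 3/320
  … 16 more
Group by Z:
  weight(Z=0) = 59/200
  weight(Z=1) = 63/400
Total weight = 59/200 + 63/400 = 181/400
P(Z=0 | obs) = 59/200 / 181/400 = 118/181
P(Z=1 | obs) = 63/400 / 181/400 = 63/181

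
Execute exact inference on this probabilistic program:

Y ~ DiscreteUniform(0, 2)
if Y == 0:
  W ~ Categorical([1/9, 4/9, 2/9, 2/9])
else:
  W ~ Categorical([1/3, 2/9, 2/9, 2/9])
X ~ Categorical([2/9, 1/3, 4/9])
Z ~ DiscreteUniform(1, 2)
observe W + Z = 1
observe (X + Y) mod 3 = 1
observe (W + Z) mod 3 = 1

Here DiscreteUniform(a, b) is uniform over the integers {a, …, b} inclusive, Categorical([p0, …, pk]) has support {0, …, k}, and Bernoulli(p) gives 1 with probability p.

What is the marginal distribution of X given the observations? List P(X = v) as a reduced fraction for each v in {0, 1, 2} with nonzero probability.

P(X=0) = 2/7, P(X=1) = 1/7, P(X=2) = 4/7

Enumerate traces; 3 have nonzero weight after conditioning:
  (Y=0, W=0, X=1, Z=1) weight 1/162
  (Y=1, W=0, X=0, Z=1) weight 1/81
  (Y=2, W=0, X=2, Z=1) weight 2/81
Group by X:
  weight(X=0) = 1/81
  weight(X=1) = 1/162
  weight(X=2) = 2/81
Total weight = 1/81 + 1/162 + 2/81 = 7/162
P(X=0 | obs) = 1/81 / 7/162 = 2/7
P(X=1 | obs) = 1/162 / 7/162 = 1/7
P(X=2 | obs) = 2/81 / 7/162 = 4/7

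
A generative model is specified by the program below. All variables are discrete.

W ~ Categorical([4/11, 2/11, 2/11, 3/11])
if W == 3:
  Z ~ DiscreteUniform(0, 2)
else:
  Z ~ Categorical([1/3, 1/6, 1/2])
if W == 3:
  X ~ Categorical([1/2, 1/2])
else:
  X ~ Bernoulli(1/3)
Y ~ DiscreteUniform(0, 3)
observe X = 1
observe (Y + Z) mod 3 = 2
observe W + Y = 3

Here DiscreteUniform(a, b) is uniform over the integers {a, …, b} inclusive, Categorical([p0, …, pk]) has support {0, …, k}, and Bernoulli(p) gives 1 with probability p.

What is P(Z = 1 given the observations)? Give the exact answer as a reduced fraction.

Enumerate traces; 4 have nonzero weight after conditioning:
  (W=0, Z=2, X=1, Y=3) weight 1/66
  (W=1, Z=0, X=1, Y=2) weight 1/198
  (W=2, Z=1, X=1, Y=1) weight 1/396
  (W=3, Z=2, X=1, Y=0) weight 1/88
Group by Z:
  weight(Z=0) = 1/198
  weight(Z=1) = 1/396
  weight(Z=2) = 7/264
Total weight = 1/198 + 1/396 + 7/264 = 3/88
P(Z=0 | obs) = 1/198 / 3/88 = 4/27
P(Z=1 | obs) = 1/396 / 3/88 = 2/27
P(Z=2 | obs) = 7/264 / 3/88 = 7/9

P(Z = 1 | obs) = 2/27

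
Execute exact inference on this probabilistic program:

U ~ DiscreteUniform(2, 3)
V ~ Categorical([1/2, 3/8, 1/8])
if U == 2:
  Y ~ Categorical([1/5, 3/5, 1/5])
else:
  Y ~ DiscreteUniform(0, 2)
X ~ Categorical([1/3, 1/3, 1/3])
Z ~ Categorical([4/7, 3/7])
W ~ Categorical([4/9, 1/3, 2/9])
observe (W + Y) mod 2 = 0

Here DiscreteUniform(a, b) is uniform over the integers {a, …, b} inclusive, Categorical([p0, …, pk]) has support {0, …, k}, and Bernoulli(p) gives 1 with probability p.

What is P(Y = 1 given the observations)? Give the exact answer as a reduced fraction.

Enumerate traces; 180 have nonzero weight after conditioning:
  (U=2, V=0, Y=0, X=0, Z=0, W=0) weight 4/945
  (U=2, V=0, Y=0, X=0, Z=0, W=2) weight 2/945
  (U=2, V=0, Y=0, X=0, Z=1, W=0) weight 1/315
  (U=2, V=0, Y=0, X=0, Z=1, W=2) weight 1/630
  (U=2, V=0, Y=0, X=1, Z=0, W=0) weight 4/945
  (U=2, V=0, Y=0, X=1, Z=0, W=2) weight 2/945
  (U=2, V=0, Y=0, X=1, Z=1, W=0) weight 1/315
  (U=2, V=0, Y=0, X=1, Z=1, W=2) weight 1/630
  (U=2, V=0, Y=1, X=0, Z=0, W=1) weight 1/105
  (U=2, V=0, Y=2, X=0, Z=0, W=0) weight 4/945
  … 170 more
Group by Y:
  weight(Y=0) = 8/45
  weight(Y=1) = 7/45
  weight(Y=2) = 8/45
Total weight = 8/45 + 7/45 + 8/45 = 23/45
P(Y=0 | obs) = 8/45 / 23/45 = 8/23
P(Y=1 | obs) = 7/45 / 23/45 = 7/23
P(Y=2 | obs) = 8/45 / 23/45 = 8/23

P(Y = 1 | obs) = 7/23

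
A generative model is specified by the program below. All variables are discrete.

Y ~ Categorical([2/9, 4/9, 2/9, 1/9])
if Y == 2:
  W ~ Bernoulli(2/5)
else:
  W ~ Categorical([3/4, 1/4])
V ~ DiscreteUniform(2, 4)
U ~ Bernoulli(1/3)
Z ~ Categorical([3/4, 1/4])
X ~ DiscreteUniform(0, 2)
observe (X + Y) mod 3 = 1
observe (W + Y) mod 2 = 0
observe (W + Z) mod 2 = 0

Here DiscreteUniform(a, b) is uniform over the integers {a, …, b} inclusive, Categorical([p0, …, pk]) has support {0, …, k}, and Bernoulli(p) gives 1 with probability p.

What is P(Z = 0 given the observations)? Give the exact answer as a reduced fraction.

P(Z = 0 | obs) = 162/187

Enumerate traces; 24 have nonzero weight after conditioning:
  (Y=0, W=0, V=2, U=0, Z=0, X=1) weight 1/108
  (Y=0, W=0, V=2, U=1, Z=0, X=1) weight 1/216
  (Y=0, W=0, V=3, U=0, Z=0, X=1) weight 1/108
  (Y=0, W=0, V=3, U=1, Z=0, X=1) weight 1/216
  (Y=0, W=0, V=4, U=0, Z=0, X=1) weight 1/108
  (Y=0, W=0, V=4, U=1, Z=0, X=1) weight 1/216
  (Y=1, W=1, V=2, U=0, Z=1, X=0) weight 1/486
  (Y=1, W=1, V=2, U=1, Z=1, X=0) weight 1/972
  … 16 more
Group by Z:
  weight(Z=0) = 3/40
  weight(Z=1) = 5/432
Total weight = 3/40 + 5/432 = 187/2160
P(Z=0 | obs) = 3/40 / 187/2160 = 162/187
P(Z=1 | obs) = 5/432 / 187/2160 = 25/187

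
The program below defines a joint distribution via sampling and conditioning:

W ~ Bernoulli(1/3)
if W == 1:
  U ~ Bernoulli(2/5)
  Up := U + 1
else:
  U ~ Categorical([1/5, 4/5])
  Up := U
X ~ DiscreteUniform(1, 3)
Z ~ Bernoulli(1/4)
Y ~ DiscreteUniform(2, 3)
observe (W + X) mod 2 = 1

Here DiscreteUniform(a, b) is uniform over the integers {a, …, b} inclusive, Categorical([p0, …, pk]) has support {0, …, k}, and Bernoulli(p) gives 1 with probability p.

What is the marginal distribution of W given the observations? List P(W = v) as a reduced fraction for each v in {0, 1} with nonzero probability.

Enumerate traces; 24 have nonzero weight after conditioning:
  (W=0, U=0, X=1, Z=0, Y=2) weight 1/60
  (W=0, U=0, X=1, Z=0, Y=3) weight 1/60
  (W=0, U=0, X=1, Z=1, Y=2) weight 1/180
  (W=0, U=0, X=1, Z=1, Y=3) weight 1/180
  (W=0, U=0, X=3, Z=0, Y=2) weight 1/60
  (W=0, U=0, X=3, Z=0, Y=3) weight 1/60
  (W=0, U=0, X=3, Z=1, Y=2) weight 1/180
  (W=0, U=0, X=3, Z=1, Y=3) weight 1/180
  (W=1, U=0, X=2, Z=0, Y=2) weight 1/40
  … 15 more
Group by W:
  weight(W=0) = 4/9
  weight(W=1) = 1/9
Total weight = 4/9 + 1/9 = 5/9
P(W=0 | obs) = 4/9 / 5/9 = 4/5
P(W=1 | obs) = 1/9 / 5/9 = 1/5

P(W=0) = 4/5, P(W=1) = 1/5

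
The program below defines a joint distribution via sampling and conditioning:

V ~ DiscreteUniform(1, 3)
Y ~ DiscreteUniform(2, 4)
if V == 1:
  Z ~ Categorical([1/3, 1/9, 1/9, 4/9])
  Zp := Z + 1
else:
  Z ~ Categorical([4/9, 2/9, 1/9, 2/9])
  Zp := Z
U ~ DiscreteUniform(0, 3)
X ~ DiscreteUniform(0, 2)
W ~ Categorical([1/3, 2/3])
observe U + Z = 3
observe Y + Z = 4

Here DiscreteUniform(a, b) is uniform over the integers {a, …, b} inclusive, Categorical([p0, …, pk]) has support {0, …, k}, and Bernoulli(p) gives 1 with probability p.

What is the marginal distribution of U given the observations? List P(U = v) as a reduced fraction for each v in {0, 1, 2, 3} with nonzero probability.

P(U=1) = 3/19, P(U=2) = 5/19, P(U=3) = 11/19

Enumerate traces; 54 have nonzero weight after conditioning:
  (V=1, Y=2, Z=2, U=1, X=0, W=0) weight 1/2916
  (V=1, Y=2, Z=2, U=1, X=0, W=1) weight 1/1458
  (V=1, Y=2, Z=2, U=1, X=1, W=0) weight 1/2916
  (V=1, Y=2, Z=2, U=1, X=1, W=1) weight 1/1458
  (V=1, Y=2, Z=2, U=1, X=2, W=0) weight 1/2916
  (V=1, Y=2, Z=2, U=1, X=2, W=1) weight 1/1458
  (V=1, Y=3, Z=1, U=2, X=0, W=0) weight 1/2916
  (V=1, Y=3, Z=1, U=2, X=0, W=1) weight 1/1458
  (V=1, Y=4, Z=0, U=3, X=0, W=0) weight 1/972
  … 45 more
Group by U:
  weight(U=1) = 1/108
  weight(U=2) = 5/324
  weight(U=3) = 11/324
Total weight = 1/108 + 5/324 + 11/324 = 19/324
P(U=1 | obs) = 1/108 / 19/324 = 3/19
P(U=2 | obs) = 5/324 / 19/324 = 5/19
P(U=3 | obs) = 11/324 / 19/324 = 11/19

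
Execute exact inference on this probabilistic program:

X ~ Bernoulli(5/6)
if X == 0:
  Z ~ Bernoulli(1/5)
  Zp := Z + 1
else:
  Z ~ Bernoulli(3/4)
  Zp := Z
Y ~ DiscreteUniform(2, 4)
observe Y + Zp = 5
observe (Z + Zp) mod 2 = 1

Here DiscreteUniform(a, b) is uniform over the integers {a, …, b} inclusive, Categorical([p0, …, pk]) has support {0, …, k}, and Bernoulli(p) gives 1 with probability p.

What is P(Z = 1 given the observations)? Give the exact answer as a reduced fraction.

P(Z = 1 | obs) = 1/5

Enumerate traces; 2 have nonzero weight after conditioning:
  (X=0, Z=0, Y=4) weight 2/45
  (X=0, Z=1, Y=3) weight 1/90
Group by Z:
  weight(Z=0) = 2/45
  weight(Z=1) = 1/90
Total weight = 2/45 + 1/90 = 1/18
P(Z=0 | obs) = 2/45 / 1/18 = 4/5
P(Z=1 | obs) = 1/90 / 1/18 = 1/5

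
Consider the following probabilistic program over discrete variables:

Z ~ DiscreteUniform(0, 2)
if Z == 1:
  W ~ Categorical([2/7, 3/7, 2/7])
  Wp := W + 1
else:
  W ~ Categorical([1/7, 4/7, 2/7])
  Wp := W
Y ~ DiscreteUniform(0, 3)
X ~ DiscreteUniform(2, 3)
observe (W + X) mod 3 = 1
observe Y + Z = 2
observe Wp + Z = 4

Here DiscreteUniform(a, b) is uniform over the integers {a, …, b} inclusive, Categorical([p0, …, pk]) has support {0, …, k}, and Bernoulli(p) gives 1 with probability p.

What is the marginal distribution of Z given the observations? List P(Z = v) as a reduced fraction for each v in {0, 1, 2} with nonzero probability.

P(Z=1) = 1/2, P(Z=2) = 1/2

Enumerate traces; 2 have nonzero weight after conditioning:
  (Z=1, W=2, Y=1, X=2) weight 1/84
  (Z=2, W=2, Y=0, X=2) weight 1/84
Group by Z:
  weight(Z=1) = 1/84
  weight(Z=2) = 1/84
Total weight = 1/84 + 1/84 = 1/42
P(Z=1 | obs) = 1/84 / 1/42 = 1/2
P(Z=2 | obs) = 1/84 / 1/42 = 1/2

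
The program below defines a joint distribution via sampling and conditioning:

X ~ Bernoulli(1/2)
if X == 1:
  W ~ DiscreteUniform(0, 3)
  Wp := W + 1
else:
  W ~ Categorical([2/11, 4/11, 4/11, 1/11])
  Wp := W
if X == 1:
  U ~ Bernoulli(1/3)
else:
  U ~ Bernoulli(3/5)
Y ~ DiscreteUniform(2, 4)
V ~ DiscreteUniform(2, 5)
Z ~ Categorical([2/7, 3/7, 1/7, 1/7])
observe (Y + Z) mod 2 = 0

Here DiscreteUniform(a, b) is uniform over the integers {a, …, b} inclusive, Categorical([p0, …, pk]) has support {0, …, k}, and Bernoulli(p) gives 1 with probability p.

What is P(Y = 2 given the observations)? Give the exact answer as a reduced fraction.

Enumerate traces; 384 have nonzero weight after conditioning:
  (X=0, W=0, U=0, Y=2, V=2, Z=0) weight 1/1155
  (X=0, W=0, U=0, Y=2, V=2, Z=2) weight 1/2310
  (X=0, W=0, U=0, Y=2, V=3, Z=0) weight 1/1155
  (X=0, W=0, U=0, Y=2, V=3, Z=2) weight 1/2310
  (X=0, W=0, U=0, Y=2, V=4, Z=0) weight 1/1155
  (X=0, W=0, U=0, Y=2, V=4, Z=2) weight 1/2310
  (X=0, W=0, U=0, Y=2, V=5, Z=0) weight 1/1155
  (X=0, W=0, U=0, Y=2, V=5, Z=2) weight 1/2310
  (X=0, W=0, U=0, Y=3, V=2, Z=1) weight 1/770
  (X=0, W=0, U=0, Y=4, V=2, Z=0) weight 1/1155
  … 374 more
Group by Y:
  weight(Y=2) = 1/7
  weight(Y=3) = 4/21
  weight(Y=4) = 1/7
Total weight = 1/7 + 4/21 + 1/7 = 10/21
P(Y=2 | obs) = 1/7 / 10/21 = 3/10
P(Y=3 | obs) = 4/21 / 10/21 = 2/5
P(Y=4 | obs) = 1/7 / 10/21 = 3/10

P(Y = 2 | obs) = 3/10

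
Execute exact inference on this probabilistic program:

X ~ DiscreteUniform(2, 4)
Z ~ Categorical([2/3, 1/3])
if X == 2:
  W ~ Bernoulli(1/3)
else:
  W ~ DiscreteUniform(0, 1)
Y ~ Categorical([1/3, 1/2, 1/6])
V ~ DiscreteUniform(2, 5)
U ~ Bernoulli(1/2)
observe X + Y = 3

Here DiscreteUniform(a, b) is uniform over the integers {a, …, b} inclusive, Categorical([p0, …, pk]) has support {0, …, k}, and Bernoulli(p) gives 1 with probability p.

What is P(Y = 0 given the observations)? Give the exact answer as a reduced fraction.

P(Y = 0 | obs) = 2/5

Enumerate traces; 64 have nonzero weight after conditioning:
  (X=2, Z=0, W=0, Y=1, V=2, U=0) weight 1/108
  (X=2, Z=0, W=0, Y=1, V=2, U=1) weight 1/108
  (X=2, Z=0, W=0, Y=1, V=3, U=0) weight 1/108
  (X=2, Z=0, W=0, Y=1, V=3, U=1) weight 1/108
  (X=2, Z=0, W=0, Y=1, V=4, U=0) weight 1/108
  (X=2, Z=0, W=0, Y=1, V=4, U=1) weight 1/108
  (X=2, Z=0, W=0, Y=1, V=5, U=0) weight 1/108
  (X=2, Z=0, W=0, Y=1, V=5, U=1) weight 1/108
  (X=3, Z=0, W=0, Y=0, V=2, U=0) weight 1/216
  … 55 more
Group by Y:
  weight(Y=0) = 1/9
  weight(Y=1) = 1/6
Total weight = 1/9 + 1/6 = 5/18
P(Y=0 | obs) = 1/9 / 5/18 = 2/5
P(Y=1 | obs) = 1/6 / 5/18 = 3/5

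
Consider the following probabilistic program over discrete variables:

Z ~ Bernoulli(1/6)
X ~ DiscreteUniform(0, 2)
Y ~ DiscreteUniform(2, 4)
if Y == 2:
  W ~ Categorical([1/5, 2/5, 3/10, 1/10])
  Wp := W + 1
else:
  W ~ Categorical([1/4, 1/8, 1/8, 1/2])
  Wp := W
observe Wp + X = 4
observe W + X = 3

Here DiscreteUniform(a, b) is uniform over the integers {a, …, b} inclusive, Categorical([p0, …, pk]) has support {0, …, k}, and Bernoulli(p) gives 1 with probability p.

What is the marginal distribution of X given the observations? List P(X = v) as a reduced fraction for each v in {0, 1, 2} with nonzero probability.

Enumerate traces; 6 have nonzero weight after conditioning:
  (Z=0, X=0, Y=2, W=3) weight 1/108
  (Z=0, X=1, Y=2, W=2) weight 1/36
  (Z=0, X=2, Y=2, W=1) weight 1/27
  (Z=1, X=0, Y=2, W=3) weight 1/540
  (Z=1, X=1, Y=2, W=2) weight 1/180
  (Z=1, X=2, Y=2, W=1) weight 1/135
Group by X:
  weight(X=0) = 1/90
  weight(X=1) = 1/30
  weight(X=2) = 2/45
Total weight = 1/90 + 1/30 + 2/45 = 4/45
P(X=0 | obs) = 1/90 / 4/45 = 1/8
P(X=1 | obs) = 1/30 / 4/45 = 3/8
P(X=2 | obs) = 2/45 / 4/45 = 1/2

P(X=0) = 1/8, P(X=1) = 3/8, P(X=2) = 1/2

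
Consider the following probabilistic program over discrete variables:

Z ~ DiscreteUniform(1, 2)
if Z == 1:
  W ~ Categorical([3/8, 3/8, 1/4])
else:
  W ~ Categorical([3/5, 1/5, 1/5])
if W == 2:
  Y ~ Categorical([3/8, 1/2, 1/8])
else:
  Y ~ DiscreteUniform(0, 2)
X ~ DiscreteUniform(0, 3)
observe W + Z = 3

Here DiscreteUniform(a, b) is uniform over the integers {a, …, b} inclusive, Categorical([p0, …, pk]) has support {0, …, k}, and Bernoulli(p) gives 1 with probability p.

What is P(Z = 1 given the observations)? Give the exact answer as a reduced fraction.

P(Z = 1 | obs) = 5/9

Enumerate traces; 24 have nonzero weight after conditioning:
  (Z=1, W=2, Y=0, X=0) weight 3/256
  (Z=1, W=2, Y=0, X=1) weight 3/256
  (Z=1, W=2, Y=0, X=2) weight 3/256
  (Z=1, W=2, Y=0, X=3) weight 3/256
  (Z=1, W=2, Y=1, X=0) weight 1/64
  (Z=1, W=2, Y=1, X=1) weight 1/64
  (Z=1, W=2, Y=1, X=2) weight 1/64
  (Z=1, W=2, Y=1, X=3) weight 1/64
  (Z=2, W=1, Y=0, X=0) weight 1/120
  … 15 more
Group by Z:
  weight(Z=1) = 1/8
  weight(Z=2) = 1/10
Total weight = 1/8 + 1/10 = 9/40
P(Z=1 | obs) = 1/8 / 9/40 = 5/9
P(Z=2 | obs) = 1/10 / 9/40 = 4/9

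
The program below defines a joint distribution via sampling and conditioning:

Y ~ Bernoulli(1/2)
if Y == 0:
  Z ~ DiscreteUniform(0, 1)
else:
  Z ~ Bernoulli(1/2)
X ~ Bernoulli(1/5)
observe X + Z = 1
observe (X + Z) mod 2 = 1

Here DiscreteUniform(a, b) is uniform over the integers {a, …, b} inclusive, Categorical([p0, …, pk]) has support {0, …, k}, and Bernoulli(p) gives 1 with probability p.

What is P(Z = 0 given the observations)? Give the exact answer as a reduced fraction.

P(Z = 0 | obs) = 1/5

Enumerate traces; 4 have nonzero weight after conditioning:
  (Y=0, Z=0, X=1) weight 1/20
  (Y=0, Z=1, X=0) weight 1/5
  (Y=1, Z=0, X=1) weight 1/20
  (Y=1, Z=1, X=0) weight 1/5
Group by Z:
  weight(Z=0) = 1/10
  weight(Z=1) = 2/5
Total weight = 1/10 + 2/5 = 1/2
P(Z=0 | obs) = 1/10 / 1/2 = 1/5
P(Z=1 | obs) = 2/5 / 1/2 = 4/5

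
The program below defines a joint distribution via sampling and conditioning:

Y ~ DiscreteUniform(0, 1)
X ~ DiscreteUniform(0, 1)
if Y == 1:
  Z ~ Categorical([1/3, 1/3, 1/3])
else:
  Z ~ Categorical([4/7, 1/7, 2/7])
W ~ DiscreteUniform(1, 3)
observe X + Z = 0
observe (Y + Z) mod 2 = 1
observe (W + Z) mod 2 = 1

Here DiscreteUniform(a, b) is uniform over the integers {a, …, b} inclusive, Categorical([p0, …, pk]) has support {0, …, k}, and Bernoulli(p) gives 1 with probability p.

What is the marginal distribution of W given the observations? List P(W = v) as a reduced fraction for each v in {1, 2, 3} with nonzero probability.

Enumerate traces; 2 have nonzero weight after conditioning:
  (Y=1, X=0, Z=0, W=1) weight 1/36
  (Y=1, X=0, Z=0, W=3) weight 1/36
Group by W:
  weight(W=1) = 1/36
  weight(W=3) = 1/36
Total weight = 1/36 + 1/36 = 1/18
P(W=1 | obs) = 1/36 / 1/18 = 1/2
P(W=3 | obs) = 1/36 / 1/18 = 1/2

P(W=1) = 1/2, P(W=3) = 1/2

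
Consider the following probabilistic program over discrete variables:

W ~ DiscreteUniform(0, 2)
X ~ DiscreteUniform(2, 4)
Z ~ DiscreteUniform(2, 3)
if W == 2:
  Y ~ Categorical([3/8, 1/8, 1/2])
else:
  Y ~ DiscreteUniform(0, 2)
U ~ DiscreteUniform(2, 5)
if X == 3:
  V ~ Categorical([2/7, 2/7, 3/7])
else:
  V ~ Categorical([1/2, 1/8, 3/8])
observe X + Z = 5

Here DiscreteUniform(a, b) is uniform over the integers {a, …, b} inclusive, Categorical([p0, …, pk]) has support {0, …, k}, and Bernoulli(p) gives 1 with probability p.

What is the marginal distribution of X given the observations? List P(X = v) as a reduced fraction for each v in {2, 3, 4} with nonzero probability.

P(X=2) = 1/2, P(X=3) = 1/2

Enumerate traces; 216 have nonzero weight after conditioning:
  (W=0, X=2, Z=3, Y=0, U=2, V=0) weight 1/432
  (W=0, X=2, Z=3, Y=0, U=2, V=1) weight 1/1728
  (W=0, X=2, Z=3, Y=0, U=2, V=2) weight 1/576
  (W=0, X=2, Z=3, Y=0, U=3, V=0) weight 1/432
  (W=0, X=2, Z=3, Y=0, U=3, V=1) weight 1/1728
  (W=0, X=2, Z=3, Y=0, U=3, V=2) weight 1/576
  (W=0, X=2, Z=3, Y=0, U=4, V=0) weight 1/432
  (W=0, X=2, Z=3, Y=0, U=4, V=1) weight 1/1728
  (W=0, X=3, Z=2, Y=0, U=2, V=0) weight 1/756
  … 207 more
Group by X:
  weight(X=2) = 1/6
  weight(X=3) = 1/6
Total weight = 1/6 + 1/6 = 1/3
P(X=2 | obs) = 1/6 / 1/3 = 1/2
P(X=3 | obs) = 1/6 / 1/3 = 1/2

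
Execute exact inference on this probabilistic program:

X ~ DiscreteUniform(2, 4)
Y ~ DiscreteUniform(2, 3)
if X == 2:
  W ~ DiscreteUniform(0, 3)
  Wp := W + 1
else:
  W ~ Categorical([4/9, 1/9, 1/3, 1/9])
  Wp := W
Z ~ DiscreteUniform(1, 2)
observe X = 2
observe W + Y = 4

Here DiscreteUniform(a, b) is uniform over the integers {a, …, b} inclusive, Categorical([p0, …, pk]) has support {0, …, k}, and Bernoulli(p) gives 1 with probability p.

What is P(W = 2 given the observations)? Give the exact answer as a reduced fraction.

Enumerate traces; 4 have nonzero weight after conditioning:
  (X=2, Y=2, W=2, Z=1) weight 1/48
  (X=2, Y=2, W=2, Z=2) weight 1/48
  (X=2, Y=3, W=1, Z=1) weight 1/48
  (X=2, Y=3, W=1, Z=2) weight 1/48
Group by W:
  weight(W=1) = 1/24
  weight(W=2) = 1/24
Total weight = 1/24 + 1/24 = 1/12
P(W=1 | obs) = 1/24 / 1/12 = 1/2
P(W=2 | obs) = 1/24 / 1/12 = 1/2

P(W = 2 | obs) = 1/2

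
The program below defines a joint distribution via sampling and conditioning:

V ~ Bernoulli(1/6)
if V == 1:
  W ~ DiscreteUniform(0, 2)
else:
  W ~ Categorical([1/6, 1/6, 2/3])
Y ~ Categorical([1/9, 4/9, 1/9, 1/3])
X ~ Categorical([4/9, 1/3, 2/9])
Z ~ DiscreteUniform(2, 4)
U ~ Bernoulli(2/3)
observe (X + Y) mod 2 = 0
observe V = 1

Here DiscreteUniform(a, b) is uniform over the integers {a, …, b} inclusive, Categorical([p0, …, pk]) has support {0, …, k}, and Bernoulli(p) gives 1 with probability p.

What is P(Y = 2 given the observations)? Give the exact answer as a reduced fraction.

Enumerate traces; 108 have nonzero weight after conditioning:
  (V=1, W=0, Y=0, X=0, Z=2, U=0) weight 2/6561
  (V=1, W=0, Y=0, X=0, Z=2, U=1) weight 4/6561
  (V=1, W=0, Y=0, X=0, Z=3, U=0) weight 2/6561
  (V=1, W=0, Y=0, X=0, Z=3, U=1) weight 4/6561
  (V=1, W=0, Y=0, X=0, Z=4, U=0) weight 2/6561
  (V=1, W=0, Y=0, X=0, Z=4, U=1) weight 4/6561
  (V=1, W=0, Y=0, X=2, Z=2, U=0) weight 1/6561
  (V=1, W=0, Y=0, X=2, Z=2, U=1) weight 2/6561
  (V=1, W=0, Y=1, X=1, Z=2, U=0) weight 2/2187
  (V=1, W=0, Y=2, X=0, Z=2, U=0) weight 2/6561
  … 98 more
Group by Y:
  weight(Y=0) = 1/81
  weight(Y=1) = 2/81
  weight(Y=2) = 1/81
  weight(Y=3) = 1/54
Total weight = 1/81 + 2/81 + 1/81 + 1/54 = 11/162
P(Y=0 | obs) = 1/81 / 11/162 = 2/11
P(Y=1 | obs) = 2/81 / 11/162 = 4/11
P(Y=2 | obs) = 1/81 / 11/162 = 2/11
P(Y=3 | obs) = 1/54 / 11/162 = 3/11

P(Y = 2 | obs) = 2/11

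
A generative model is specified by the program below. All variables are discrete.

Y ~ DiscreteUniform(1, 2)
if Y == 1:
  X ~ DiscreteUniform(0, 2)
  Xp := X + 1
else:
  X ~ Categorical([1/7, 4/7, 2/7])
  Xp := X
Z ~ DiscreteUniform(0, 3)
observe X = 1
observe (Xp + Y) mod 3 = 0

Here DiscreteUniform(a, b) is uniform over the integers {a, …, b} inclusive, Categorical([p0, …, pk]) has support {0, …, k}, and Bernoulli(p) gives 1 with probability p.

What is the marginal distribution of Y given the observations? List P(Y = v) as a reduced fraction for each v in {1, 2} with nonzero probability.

Enumerate traces; 8 have nonzero weight after conditioning:
  (Y=1, X=1, Z=0) weight 1/24
  (Y=1, X=1, Z=1) weight 1/24
  (Y=1, X=1, Z=2) weight 1/24
  (Y=1, X=1, Z=3) weight 1/24
  (Y=2, X=1, Z=0) weight 1/14
  (Y=2, X=1, Z=1) weight 1/14
  (Y=2, X=1, Z=2) weight 1/14
  (Y=2, X=1, Z=3) weight 1/14
Group by Y:
  weight(Y=1) = 1/6
  weight(Y=2) = 2/7
Total weight = 1/6 + 2/7 = 19/42
P(Y=1 | obs) = 1/6 / 19/42 = 7/19
P(Y=2 | obs) = 2/7 / 19/42 = 12/19

P(Y=1) = 7/19, P(Y=2) = 12/19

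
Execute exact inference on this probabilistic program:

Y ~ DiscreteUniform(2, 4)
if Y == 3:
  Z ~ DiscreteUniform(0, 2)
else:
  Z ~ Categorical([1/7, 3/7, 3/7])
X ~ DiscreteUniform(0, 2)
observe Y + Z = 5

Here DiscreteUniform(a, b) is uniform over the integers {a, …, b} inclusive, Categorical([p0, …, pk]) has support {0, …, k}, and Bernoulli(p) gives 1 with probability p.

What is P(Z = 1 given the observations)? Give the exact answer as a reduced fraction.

Enumerate traces; 6 have nonzero weight after conditioning:
  (Y=3, Z=2, X=0) weight 1/27
  (Y=3, Z=2, X=1) weight 1/27
  (Y=3, Z=2, X=2) weight 1/27
  (Y=4, Z=1, X=0) weight 1/21
  (Y=4, Z=1, X=1) weight 1/21
  (Y=4, Z=1, X=2) weight 1/21
Group by Z:
  weight(Z=1) = 1/7
  weight(Z=2) = 1/9
Total weight = 1/7 + 1/9 = 16/63
P(Z=1 | obs) = 1/7 / 16/63 = 9/16
P(Z=2 | obs) = 1/9 / 16/63 = 7/16

P(Z = 1 | obs) = 9/16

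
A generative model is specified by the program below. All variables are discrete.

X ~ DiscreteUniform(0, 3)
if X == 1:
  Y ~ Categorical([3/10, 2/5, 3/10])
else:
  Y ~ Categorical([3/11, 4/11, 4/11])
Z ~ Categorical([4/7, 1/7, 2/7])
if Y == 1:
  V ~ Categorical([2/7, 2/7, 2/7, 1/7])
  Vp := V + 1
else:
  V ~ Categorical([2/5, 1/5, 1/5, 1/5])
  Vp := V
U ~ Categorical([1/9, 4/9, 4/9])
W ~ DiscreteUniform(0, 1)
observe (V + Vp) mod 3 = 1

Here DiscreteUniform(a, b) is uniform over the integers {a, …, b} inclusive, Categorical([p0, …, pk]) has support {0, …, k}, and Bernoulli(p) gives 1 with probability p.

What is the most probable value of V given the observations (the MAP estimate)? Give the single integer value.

Enumerate traces; 288 have nonzero weight after conditioning:
  (X=0, Y=0, Z=0, V=2, U=0, W=0) weight 1/2310
  (X=0, Y=0, Z=0, V=2, U=0, W=1) weight 1/2310
  (X=0, Y=0, Z=0, V=2, U=1, W=0) weight 2/1155
  (X=0, Y=0, Z=0, V=2, U=1, W=1) weight 2/1155
  (X=0, Y=0, Z=0, V=2, U=2, W=0) weight 2/1155
  (X=0, Y=0, Z=0, V=2, U=2, W=1) weight 2/1155
  (X=0, Y=0, Z=1, V=2, U=0, W=0) weight 1/9240
  (X=0, Y=0, Z=1, V=2, U=0, W=1) weight 1/9240
  (X=0, Y=1, Z=0, V=0, U=0, W=0) weight 4/4851
  (X=0, Y=1, Z=0, V=3, U=0, W=0) weight 2/4851
  … 278 more
Group by V:
  weight(V=0) = 41/385
  weight(V=2) = 69/550
  weight(V=3) = 41/770
Total weight = 41/385 + 69/550 + 41/770 = 549/1925
P(V=0 | obs) = 41/385 / 549/1925 = 205/549
P(V=2 | obs) = 69/550 / 549/1925 = 161/366
P(V=3 | obs) = 41/770 / 549/1925 = 205/1098
argmax = 2

argmax_v P(V = v | obs) = 2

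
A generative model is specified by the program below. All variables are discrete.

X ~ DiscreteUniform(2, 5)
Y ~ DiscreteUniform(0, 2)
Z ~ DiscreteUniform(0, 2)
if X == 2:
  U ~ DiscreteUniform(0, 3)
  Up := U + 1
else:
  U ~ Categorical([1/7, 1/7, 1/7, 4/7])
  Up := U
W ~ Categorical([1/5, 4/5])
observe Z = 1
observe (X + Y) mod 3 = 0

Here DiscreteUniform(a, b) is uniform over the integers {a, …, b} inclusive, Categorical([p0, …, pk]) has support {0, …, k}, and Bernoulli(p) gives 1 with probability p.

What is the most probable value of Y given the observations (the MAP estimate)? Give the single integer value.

argmax_v P(Y = v | obs) = 1

Enumerate traces; 32 have nonzero weight after conditioning:
  (X=2, Y=1, Z=1, U=0, W=0) weight 1/720
  (X=2, Y=1, Z=1, U=0, W=1) weight 1/180
  (X=2, Y=1, Z=1, U=1, W=0) weight 1/720
  (X=2, Y=1, Z=1, U=1, W=1) weight 1/180
  (X=2, Y=1, Z=1, U=2, W=0) weight 1/720
  (X=2, Y=1, Z=1, U=2, W=1) weight 1/180
  (X=2, Y=1, Z=1, U=3, W=0) weight 1/720
  (X=2, Y=1, Z=1, U=3, W=1) weight 1/180
  (X=3, Y=0, Z=1, U=0, W=0) weight 1/1260
  (X=4, Y=2, Z=1, U=0, W=0) weight 1/1260
  … 22 more
Group by Y:
  weight(Y=0) = 1/36
  weight(Y=1) = 1/18
  weight(Y=2) = 1/36
Total weight = 1/36 + 1/18 + 1/36 = 1/9
P(Y=0 | obs) = 1/36 / 1/9 = 1/4
P(Y=1 | obs) = 1/18 / 1/9 = 1/2
P(Y=2 | obs) = 1/36 / 1/9 = 1/4
argmax = 1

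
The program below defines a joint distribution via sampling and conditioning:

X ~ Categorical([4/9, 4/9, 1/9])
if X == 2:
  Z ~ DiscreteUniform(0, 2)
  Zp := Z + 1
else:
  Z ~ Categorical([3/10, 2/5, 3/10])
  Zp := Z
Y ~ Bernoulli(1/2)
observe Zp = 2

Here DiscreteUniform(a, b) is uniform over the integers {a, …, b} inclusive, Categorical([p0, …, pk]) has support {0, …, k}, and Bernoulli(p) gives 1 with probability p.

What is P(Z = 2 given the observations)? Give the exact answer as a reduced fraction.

P(Z = 2 | obs) = 36/41

Enumerate traces; 6 have nonzero weight after conditioning:
  (X=0, Z=2, Y=0) weight 1/15
  (X=0, Z=2, Y=1) weight 1/15
  (X=1, Z=2, Y=0) weight 1/15
  (X=1, Z=2, Y=1) weight 1/15
  (X=2, Z=1, Y=0) weight 1/54
  (X=2, Z=1, Y=1) weight 1/54
Group by Z:
  weight(Z=1) = 1/27
  weight(Z=2) = 4/15
Total weight = 1/27 + 4/15 = 41/135
P(Z=1 | obs) = 1/27 / 41/135 = 5/41
P(Z=2 | obs) = 4/15 / 41/135 = 36/41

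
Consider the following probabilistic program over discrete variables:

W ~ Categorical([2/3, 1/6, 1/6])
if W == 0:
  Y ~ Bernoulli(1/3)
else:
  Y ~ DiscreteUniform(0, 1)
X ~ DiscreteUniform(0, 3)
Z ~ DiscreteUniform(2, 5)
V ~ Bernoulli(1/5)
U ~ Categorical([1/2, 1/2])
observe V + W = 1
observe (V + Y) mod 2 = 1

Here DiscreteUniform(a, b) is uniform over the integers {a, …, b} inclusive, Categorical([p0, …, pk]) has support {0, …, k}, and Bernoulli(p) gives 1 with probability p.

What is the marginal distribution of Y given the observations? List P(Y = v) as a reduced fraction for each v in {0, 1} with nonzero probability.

Enumerate traces; 64 have nonzero weight after conditioning:
  (W=0, Y=0, X=0, Z=2, V=1, U=0) weight 1/360
  (W=0, Y=0, X=0, Z=2, V=1, U=1) weight 1/360
  (W=0, Y=0, X=0, Z=3, V=1, U=0) weight 1/360
  (W=0, Y=0, X=0, Z=3, V=1, U=1) weight 1/360
  (W=0, Y=0, X=0, Z=4, V=1, U=0) weight 1/360
  (W=0, Y=0, X=0, Z=4, V=1, U=1) weight 1/360
  (W=0, Y=0, X=0, Z=5, V=1, U=0) weight 1/360
  (W=0, Y=0, X=0, Z=5, V=1, U=1) weight 1/360
  (W=1, Y=1, X=0, Z=2, V=0, U=0) weight 1/480
  … 55 more
Group by Y:
  weight(Y=0) = 4/45
  weight(Y=1) = 1/15
Total weight = 4/45 + 1/15 = 7/45
P(Y=0 | obs) = 4/45 / 7/45 = 4/7
P(Y=1 | obs) = 1/15 / 7/45 = 3/7

P(Y=0) = 4/7, P(Y=1) = 3/7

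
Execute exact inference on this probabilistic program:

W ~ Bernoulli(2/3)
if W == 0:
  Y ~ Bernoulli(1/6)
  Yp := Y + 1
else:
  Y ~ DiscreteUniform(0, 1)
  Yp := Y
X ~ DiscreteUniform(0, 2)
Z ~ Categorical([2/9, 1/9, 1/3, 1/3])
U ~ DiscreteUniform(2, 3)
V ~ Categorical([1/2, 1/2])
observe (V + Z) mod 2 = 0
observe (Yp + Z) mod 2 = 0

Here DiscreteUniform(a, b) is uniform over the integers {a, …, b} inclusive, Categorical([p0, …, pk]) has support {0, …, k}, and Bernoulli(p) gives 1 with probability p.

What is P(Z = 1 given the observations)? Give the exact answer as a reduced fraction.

Enumerate traces; 48 have nonzero weight after conditioning:
  (W=0, Y=0, X=0, Z=1, U=2, V=1) weight 5/1944
  (W=0, Y=0, X=0, Z=1, U=3, V=1) weight 5/1944
  (W=0, Y=0, X=0, Z=3, U=2, V=1) weight 5/648
  (W=0, Y=0, X=0, Z=3, U=3, V=1) weight 5/648
  (W=0, Y=0, X=1, Z=1, U=2, V=1) weight 5/1944
  (W=0, Y=0, X=1, Z=1, U=3, V=1) weight 5/1944
  (W=0, Y=0, X=1, Z=3, U=2, V=1) weight 5/648
  (W=0, Y=0, X=1, Z=3, U=3, V=1) weight 5/648
  (W=0, Y=1, X=0, Z=0, U=2, V=0) weight 1/972
  (W=0, Y=1, X=0, Z=2, U=2, V=0) weight 1/648
  … 38 more
Group by Z:
  weight(Z=0) = 7/162
  weight(Z=1) = 11/324
  weight(Z=2) = 7/108
  weight(Z=3) = 11/108
Total weight = 7/162 + 11/324 + 7/108 + 11/108 = 79/324
P(Z=0 | obs) = 7/162 / 79/324 = 14/79
P(Z=1 | obs) = 11/324 / 79/324 = 11/79
P(Z=2 | obs) = 7/108 / 79/324 = 21/79
P(Z=3 | obs) = 11/108 / 79/324 = 33/79

P(Z = 1 | obs) = 11/79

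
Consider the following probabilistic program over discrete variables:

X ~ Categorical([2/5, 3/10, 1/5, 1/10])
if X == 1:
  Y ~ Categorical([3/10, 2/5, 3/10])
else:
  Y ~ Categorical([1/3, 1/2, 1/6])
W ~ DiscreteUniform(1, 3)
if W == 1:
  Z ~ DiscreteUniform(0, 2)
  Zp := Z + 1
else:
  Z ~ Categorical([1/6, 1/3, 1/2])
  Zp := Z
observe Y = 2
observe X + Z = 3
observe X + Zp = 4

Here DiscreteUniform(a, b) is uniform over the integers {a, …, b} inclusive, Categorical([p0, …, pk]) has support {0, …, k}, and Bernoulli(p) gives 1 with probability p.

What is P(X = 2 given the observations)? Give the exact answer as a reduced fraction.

Enumerate traces; 3 have nonzero weight after conditioning:
  (X=1, Y=2, W=1, Z=2) weight 1/100
  (X=2, Y=2, W=1, Z=1) weight 1/270
  (X=3, Y=2, W=1, Z=0) weight 1/540
Group by X:
  weight(X=1) = 1/100
  weight(X=2) = 1/270
  weight(X=3) = 1/540
Total weight = 1/100 + 1/270 + 1/540 = 7/450
P(X=1 | obs) = 1/100 / 7/450 = 9/14
P(X=2 | obs) = 1/270 / 7/450 = 5/21
P(X=3 | obs) = 1/540 / 7/450 = 5/42

P(X = 2 | obs) = 5/21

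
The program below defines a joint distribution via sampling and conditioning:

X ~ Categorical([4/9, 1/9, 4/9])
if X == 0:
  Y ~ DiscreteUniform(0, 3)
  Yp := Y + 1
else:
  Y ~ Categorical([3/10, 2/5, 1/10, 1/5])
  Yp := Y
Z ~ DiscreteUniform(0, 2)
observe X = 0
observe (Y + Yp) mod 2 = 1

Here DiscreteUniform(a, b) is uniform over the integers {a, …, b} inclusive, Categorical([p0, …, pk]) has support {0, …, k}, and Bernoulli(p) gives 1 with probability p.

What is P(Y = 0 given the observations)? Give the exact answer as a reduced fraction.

Enumerate traces; 12 have nonzero weight after conditioning:
  (X=0, Y=0, Z=0) weight 1/27
  (X=0, Y=0, Z=1) weight 1/27
  (X=0, Y=0, Z=2) weight 1/27
  (X=0, Y=1, Z=0) weight 1/27
  (X=0, Y=1, Z=1) weight 1/27
  (X=0, Y=1, Z=2) weight 1/27
  (X=0, Y=2, Z=0) weight 1/27
  (X=0, Y=2, Z=1) weight 1/27
  (X=0, Y=3, Z=0) weight 1/27
  … 3 more
Group by Y:
  weight(Y=0) = 1/9
  weight(Y=1) = 1/9
  weight(Y=2) = 1/9
  weight(Y=3) = 1/9
Total weight = 1/9 + 1/9 + 1/9 + 1/9 = 4/9
P(Y=0 | obs) = 1/9 / 4/9 = 1/4
P(Y=1 | obs) = 1/9 / 4/9 = 1/4
P(Y=2 | obs) = 1/9 / 4/9 = 1/4
P(Y=3 | obs) = 1/9 / 4/9 = 1/4

P(Y = 0 | obs) = 1/4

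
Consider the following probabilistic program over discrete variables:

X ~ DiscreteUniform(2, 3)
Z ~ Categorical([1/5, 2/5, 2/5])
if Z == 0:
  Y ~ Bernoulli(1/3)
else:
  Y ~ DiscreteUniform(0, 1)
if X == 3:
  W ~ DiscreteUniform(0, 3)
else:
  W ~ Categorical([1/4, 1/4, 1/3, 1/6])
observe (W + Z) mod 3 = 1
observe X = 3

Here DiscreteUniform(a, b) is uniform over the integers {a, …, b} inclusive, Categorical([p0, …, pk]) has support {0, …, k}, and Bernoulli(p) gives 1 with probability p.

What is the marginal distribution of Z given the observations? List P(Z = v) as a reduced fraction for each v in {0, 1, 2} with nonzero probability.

Enumerate traces; 8 have nonzero weight after conditioning:
  (X=3, Z=0, Y=0, W=1) weight 1/60
  (X=3, Z=0, Y=1, W=1) weight 1/120
  (X=3, Z=1, Y=0, W=0) weight 1/40
  (X=3, Z=1, Y=0, W=3) weight 1/40
  (X=3, Z=1, Y=1, W=0) weight 1/40
  (X=3, Z=1, Y=1, W=3) weight 1/40
  (X=3, Z=2, Y=0, W=2) weight 1/40
  (X=3, Z=2, Y=1, W=2) weight 1/40
Group by Z:
  weight(Z=0) = 1/40
  weight(Z=1) = 1/10
  weight(Z=2) = 1/20
Total weight = 1/40 + 1/10 + 1/20 = 7/40
P(Z=0 | obs) = 1/40 / 7/40 = 1/7
P(Z=1 | obs) = 1/10 / 7/40 = 4/7
P(Z=2 | obs) = 1/20 / 7/40 = 2/7

P(Z=0) = 1/7, P(Z=1) = 4/7, P(Z=2) = 2/7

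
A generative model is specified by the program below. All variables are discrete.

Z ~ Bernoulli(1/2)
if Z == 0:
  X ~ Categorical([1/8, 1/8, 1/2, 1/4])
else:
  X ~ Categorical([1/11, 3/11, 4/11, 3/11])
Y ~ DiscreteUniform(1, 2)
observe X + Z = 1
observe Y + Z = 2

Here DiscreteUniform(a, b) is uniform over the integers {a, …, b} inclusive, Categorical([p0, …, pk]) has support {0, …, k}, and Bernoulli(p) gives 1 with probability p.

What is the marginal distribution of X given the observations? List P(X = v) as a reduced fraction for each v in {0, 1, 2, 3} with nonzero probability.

Enumerate traces; 2 have nonzero weight after conditioning:
  (Z=0, X=1, Y=2) weight 1/32
  (Z=1, X=0, Y=1) weight 1/44
Group by X:
  weight(X=0) = 1/44
  weight(X=1) = 1/32
Total weight = 1/44 + 1/32 = 19/352
P(X=0 | obs) = 1/44 / 19/352 = 8/19
P(X=1 | obs) = 1/32 / 19/352 = 11/19

P(X=0) = 8/19, P(X=1) = 11/19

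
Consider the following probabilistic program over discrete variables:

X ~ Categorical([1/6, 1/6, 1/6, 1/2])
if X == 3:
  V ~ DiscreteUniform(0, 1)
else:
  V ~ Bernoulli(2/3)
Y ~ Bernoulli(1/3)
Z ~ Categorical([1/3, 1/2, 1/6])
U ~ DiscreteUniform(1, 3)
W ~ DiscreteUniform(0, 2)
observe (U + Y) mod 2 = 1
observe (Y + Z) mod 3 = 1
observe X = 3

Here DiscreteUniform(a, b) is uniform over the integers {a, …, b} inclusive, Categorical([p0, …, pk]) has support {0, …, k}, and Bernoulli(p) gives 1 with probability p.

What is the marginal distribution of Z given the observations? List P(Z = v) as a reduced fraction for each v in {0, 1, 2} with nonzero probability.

Enumerate traces; 18 have nonzero weight after conditioning:
  (X=3, V=0, Y=0, Z=1, U=1, W=0) weight 1/108
  (X=3, V=0, Y=0, Z=1, U=1, W=1) weight 1/108
  (X=3, V=0, Y=0, Z=1, U=1, W=2) weight 1/108
  (X=3, V=0, Y=0, Z=1, U=3, W=0) weight 1/108
  (X=3, V=0, Y=0, Z=1, U=3, W=1) weight 1/108
  (X=3, V=0, Y=0, Z=1, U=3, W=2) weight 1/108
  (X=3, V=0, Y=1, Z=0, U=2, W=0) weight 1/324
  (X=3, V=0, Y=1, Z=0, U=2, W=1) weight 1/324
  … 10 more
Group by Z:
  weight(Z=0) = 1/54
  weight(Z=1) = 1/9
Total weight = 1/54 + 1/9 = 7/54
P(Z=0 | obs) = 1/54 / 7/54 = 1/7
P(Z=1 | obs) = 1/9 / 7/54 = 6/7

P(Z=0) = 1/7, P(Z=1) = 6/7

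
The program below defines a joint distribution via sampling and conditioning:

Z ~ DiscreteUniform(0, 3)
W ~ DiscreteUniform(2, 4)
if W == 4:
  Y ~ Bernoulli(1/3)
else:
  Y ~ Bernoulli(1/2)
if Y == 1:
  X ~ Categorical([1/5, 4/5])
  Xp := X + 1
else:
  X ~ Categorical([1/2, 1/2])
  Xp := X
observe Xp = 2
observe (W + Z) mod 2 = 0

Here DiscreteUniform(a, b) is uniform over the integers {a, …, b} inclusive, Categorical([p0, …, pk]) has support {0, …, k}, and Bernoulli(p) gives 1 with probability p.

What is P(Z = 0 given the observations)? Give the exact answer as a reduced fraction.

Enumerate traces; 6 have nonzero weight after conditioning:
  (Z=0, W=2, Y=1, X=1) weight 1/30
  (Z=0, W=4, Y=1, X=1) weight 1/45
  (Z=1, W=3, Y=1, X=1) weight 1/30
  (Z=2, W=2, Y=1, X=1) weight 1/30
  (Z=2, W=4, Y=1, X=1) weight 1/45
  (Z=3, W=3, Y=1, X=1) weight 1/30
Group by Z:
  weight(Z=0) = 1/18
  weight(Z=1) = 1/30
  weight(Z=2) = 1/18
  weight(Z=3) = 1/30
Total weight = 1/18 + 1/30 + 1/18 + 1/30 = 8/45
P(Z=0 | obs) = 1/18 / 8/45 = 5/16
P(Z=1 | obs) = 1/30 / 8/45 = 3/16
P(Z=2 | obs) = 1/18 / 8/45 = 5/16
P(Z=3 | obs) = 1/30 / 8/45 = 3/16

P(Z = 0 | obs) = 5/16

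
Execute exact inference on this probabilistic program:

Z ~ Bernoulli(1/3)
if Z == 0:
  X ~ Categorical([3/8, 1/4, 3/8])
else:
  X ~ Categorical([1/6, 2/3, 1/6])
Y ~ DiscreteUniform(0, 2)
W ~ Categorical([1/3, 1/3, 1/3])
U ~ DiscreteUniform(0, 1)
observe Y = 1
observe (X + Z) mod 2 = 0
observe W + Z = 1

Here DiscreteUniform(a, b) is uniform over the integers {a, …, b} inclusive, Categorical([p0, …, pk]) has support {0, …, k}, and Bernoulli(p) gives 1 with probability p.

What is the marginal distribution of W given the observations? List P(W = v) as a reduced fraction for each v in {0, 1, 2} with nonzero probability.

P(W=0) = 4/13, P(W=1) = 9/13

Enumerate traces; 6 have nonzero weight after conditioning:
  (Z=0, X=0, Y=1, W=1, U=0) weight 1/72
  (Z=0, X=0, Y=1, W=1, U=1) weight 1/72
  (Z=0, X=2, Y=1, W=1, U=0) weight 1/72
  (Z=0, X=2, Y=1, W=1, U=1) weight 1/72
  (Z=1, X=1, Y=1, W=0, U=0) weight 1/81
  (Z=1, X=1, Y=1, W=0, U=1) weight 1/81
Group by W:
  weight(W=0) = 2/81
  weight(W=1) = 1/18
Total weight = 2/81 + 1/18 = 13/162
P(W=0 | obs) = 2/81 / 13/162 = 4/13
P(W=1 | obs) = 1/18 / 13/162 = 9/13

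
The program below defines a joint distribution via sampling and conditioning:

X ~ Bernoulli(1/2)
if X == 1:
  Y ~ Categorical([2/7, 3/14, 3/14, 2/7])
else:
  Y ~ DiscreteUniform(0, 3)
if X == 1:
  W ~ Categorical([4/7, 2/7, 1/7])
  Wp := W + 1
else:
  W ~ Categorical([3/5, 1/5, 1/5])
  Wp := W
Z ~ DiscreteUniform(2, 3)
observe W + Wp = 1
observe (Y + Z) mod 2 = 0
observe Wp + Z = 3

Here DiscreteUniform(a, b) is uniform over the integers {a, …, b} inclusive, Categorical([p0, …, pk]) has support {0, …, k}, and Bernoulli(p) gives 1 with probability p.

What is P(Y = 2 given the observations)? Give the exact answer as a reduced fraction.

P(Y = 2 | obs) = 3/7

Enumerate traces; 2 have nonzero weight after conditioning:
  (X=1, Y=0, W=0, Z=2) weight 2/49
  (X=1, Y=2, W=0, Z=2) weight 3/98
Group by Y:
  weight(Y=0) = 2/49
  weight(Y=2) = 3/98
Total weight = 2/49 + 3/98 = 1/14
P(Y=0 | obs) = 2/49 / 1/14 = 4/7
P(Y=2 | obs) = 3/98 / 1/14 = 3/7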